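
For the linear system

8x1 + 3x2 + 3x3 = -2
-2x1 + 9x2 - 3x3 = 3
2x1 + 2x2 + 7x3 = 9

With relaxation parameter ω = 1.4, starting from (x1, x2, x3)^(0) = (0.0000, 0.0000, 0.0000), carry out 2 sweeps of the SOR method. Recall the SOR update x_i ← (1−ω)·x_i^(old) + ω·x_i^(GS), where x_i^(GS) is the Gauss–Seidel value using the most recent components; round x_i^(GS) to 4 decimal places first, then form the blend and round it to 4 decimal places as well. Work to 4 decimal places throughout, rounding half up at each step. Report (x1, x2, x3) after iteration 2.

(-1.3412, 0.7449, 1.3198)

Iteration 1:
  x1: GS value = (-2 - (3)·0.0000 - (3)·0.0000) / (8) = -0.2500;  x1 ← (1−ω)·0.0000 + ω·-0.2500 = -0.3500
  x2: GS value = (3 - (-2)·-0.3500 - (-3)·0.0000) / (9) = 0.2556;  x2 ← (1−ω)·0.0000 + ω·0.2556 = 0.3578
  x3: GS value = (9 - (2)·-0.3500 - (2)·0.3578) / (7) = 1.2835;  x3 ← (1−ω)·0.0000 + ω·1.2835 = 1.7969
Iteration 2:
  x1: GS value = (-2 - (3)·0.3578 - (3)·1.7969) / (8) = -1.0580;  x1 ← (1−ω)·-0.3500 + ω·-1.0580 = -1.3412
  x2: GS value = (3 - (-2)·-1.3412 - (-3)·1.7969) / (9) = 0.6343;  x2 ← (1−ω)·0.3578 + ω·0.6343 = 0.7449
  x3: GS value = (9 - (2)·-1.3412 - (2)·0.7449) / (7) = 1.4561;  x3 ← (1−ω)·1.7969 + ω·1.4561 = 1.3198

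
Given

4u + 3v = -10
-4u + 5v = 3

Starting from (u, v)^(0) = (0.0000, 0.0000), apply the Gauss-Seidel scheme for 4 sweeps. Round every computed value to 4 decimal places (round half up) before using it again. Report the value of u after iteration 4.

-1.7020

Iteration 1:
  u = (-10 - (3)·0.0000) / (4) = -2.5000
  v = (3 - (-4)·-2.5000) / (5) = -1.4000
Iteration 2:
  u = (-10 - (3)·-1.4000) / (4) = -1.4500
  v = (3 - (-4)·-1.4500) / (5) = -0.5600
Iteration 3:
  u = (-10 - (3)·-0.5600) / (4) = -2.0800
  v = (3 - (-4)·-2.0800) / (5) = -1.0640
Iteration 4:
  u = (-10 - (3)·-1.0640) / (4) = -1.7020
  v = (3 - (-4)·-1.7020) / (5) = -0.7616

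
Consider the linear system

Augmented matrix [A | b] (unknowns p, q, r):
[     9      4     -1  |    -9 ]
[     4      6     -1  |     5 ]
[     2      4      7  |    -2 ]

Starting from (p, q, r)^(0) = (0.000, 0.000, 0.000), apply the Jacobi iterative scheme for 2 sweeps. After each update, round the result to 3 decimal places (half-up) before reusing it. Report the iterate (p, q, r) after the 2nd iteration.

(-1.402, 1.452, -0.476)

Iteration 1:
  p = (-9 - (4)·0.000 - (-1)·0.000) / (9) = -1.000
  q = (5 - (4)·0.000 - (-1)·0.000) / (6) = 0.833
  r = (-2 - (2)·0.000 - (4)·0.000) / (7) = -0.286
Iteration 2:
  p = (-9 - (4)·0.833 - (-1)·-0.286) / (9) = -1.402
  q = (5 - (4)·-1.000 - (-1)·-0.286) / (6) = 1.452
  r = (-2 - (2)·-1.000 - (4)·0.833) / (7) = -0.476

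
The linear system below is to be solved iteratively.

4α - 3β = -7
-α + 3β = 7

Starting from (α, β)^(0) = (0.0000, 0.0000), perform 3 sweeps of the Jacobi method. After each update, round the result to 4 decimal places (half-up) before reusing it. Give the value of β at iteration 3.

Iteration 1:
  α = (-7 - (-3)·0.0000) / (4) = -1.7500
  β = (7 - (-1)·0.0000) / (3) = 2.3333
Iteration 2:
  α = (-7 - (-3)·2.3333) / (4) = 0.0000
  β = (7 - (-1)·-1.7500) / (3) = 1.7500
Iteration 3:
  α = (-7 - (-3)·1.7500) / (4) = -0.4375
  β = (7 - (-1)·0.0000) / (3) = 2.3333

2.3333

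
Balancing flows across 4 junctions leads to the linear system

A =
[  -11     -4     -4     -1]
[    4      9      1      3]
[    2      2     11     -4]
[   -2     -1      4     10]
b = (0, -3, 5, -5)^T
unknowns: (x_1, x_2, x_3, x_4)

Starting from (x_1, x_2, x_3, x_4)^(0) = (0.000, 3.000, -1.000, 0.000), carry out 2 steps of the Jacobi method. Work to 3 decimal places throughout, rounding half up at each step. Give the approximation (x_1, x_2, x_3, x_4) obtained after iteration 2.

Iteration 1:
  x_1 = (0 - (-4)·3.000 - (-4)·-1.000 - (-1)·0.000) / (-11) = -0.727
  x_2 = (-3 - (4)·0.000 - (1)·-1.000 - (3)·0.000) / (9) = -0.222
  x_3 = (5 - (2)·0.000 - (2)·3.000 - (-4)·0.000) / (11) = -0.091
  x_4 = (-5 - (-2)·0.000 - (-1)·3.000 - (4)·-1.000) / (10) = 0.200
Iteration 2:
  x_1 = (0 - (-4)·-0.222 - (-4)·-0.091 - (-1)·0.200) / (-11) = 0.096
  x_2 = (-3 - (4)·-0.727 - (1)·-0.091 - (3)·0.200) / (9) = -0.067
  x_3 = (5 - (2)·-0.727 - (2)·-0.222 - (-4)·0.200) / (11) = 0.700
  x_4 = (-5 - (-2)·-0.727 - (-1)·-0.222 - (4)·-0.091) / (10) = -0.631

(0.096, -0.067, 0.700, -0.631)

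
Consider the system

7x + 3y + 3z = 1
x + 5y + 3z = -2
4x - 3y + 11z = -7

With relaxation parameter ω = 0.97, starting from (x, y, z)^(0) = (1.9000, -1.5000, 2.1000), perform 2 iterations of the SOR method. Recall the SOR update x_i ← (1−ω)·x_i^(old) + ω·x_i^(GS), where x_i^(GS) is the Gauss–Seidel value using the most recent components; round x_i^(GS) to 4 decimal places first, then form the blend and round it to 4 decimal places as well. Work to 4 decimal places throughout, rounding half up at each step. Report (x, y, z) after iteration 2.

(1.2241, -0.1101, -1.1073)

Iteration 1:
  x: GS value = (1 - (3)·-1.5000 - (3)·2.1000) / (7) = -0.1143;  x ← (1−ω)·1.9000 + ω·-0.1143 = -0.0539
  y: GS value = (-2 - (1)·-0.0539 - (3)·2.1000) / (5) = -1.6492;  y ← (1−ω)·-1.5000 + ω·-1.6492 = -1.6447
  z: GS value = (-7 - (4)·-0.0539 - (-3)·-1.6447) / (11) = -1.0653;  z ← (1−ω)·2.1000 + ω·-1.0653 = -0.9703
Iteration 2:
  x: GS value = (1 - (3)·-1.6447 - (3)·-0.9703) / (7) = 1.2636;  x ← (1−ω)·-0.0539 + ω·1.2636 = 1.2241
  y: GS value = (-2 - (1)·1.2241 - (3)·-0.9703) / (5) = -0.0626;  y ← (1−ω)·-1.6447 + ω·-0.0626 = -0.1101
  z: GS value = (-7 - (4)·1.2241 - (-3)·-0.1101) / (11) = -1.1115;  z ← (1−ω)·-0.9703 + ω·-1.1115 = -1.1073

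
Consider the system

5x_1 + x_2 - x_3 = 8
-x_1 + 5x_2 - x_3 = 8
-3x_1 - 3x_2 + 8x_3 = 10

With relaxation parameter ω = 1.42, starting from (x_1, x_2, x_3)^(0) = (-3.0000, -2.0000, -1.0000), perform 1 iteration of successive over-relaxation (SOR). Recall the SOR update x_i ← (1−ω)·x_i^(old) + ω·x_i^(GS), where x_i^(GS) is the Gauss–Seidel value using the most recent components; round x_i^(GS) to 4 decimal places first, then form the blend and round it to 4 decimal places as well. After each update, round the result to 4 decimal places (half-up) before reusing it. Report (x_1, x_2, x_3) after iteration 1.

Iteration 1:
  x_1: GS value = (8 - (1)·-2.0000 - (-1)·-1.0000) / (5) = 1.8000;  x_1 ← (1−ω)·-3.0000 + ω·1.8000 = 3.8160
  x_2: GS value = (8 - (-1)·3.8160 - (-1)·-1.0000) / (5) = 2.1632;  x_2 ← (1−ω)·-2.0000 + ω·2.1632 = 3.9117
  x_3: GS value = (10 - (-3)·3.8160 - (-3)·3.9117) / (8) = 4.1479;  x_3 ← (1−ω)·-1.0000 + ω·4.1479 = 6.3100

(3.8160, 3.9117, 6.3100)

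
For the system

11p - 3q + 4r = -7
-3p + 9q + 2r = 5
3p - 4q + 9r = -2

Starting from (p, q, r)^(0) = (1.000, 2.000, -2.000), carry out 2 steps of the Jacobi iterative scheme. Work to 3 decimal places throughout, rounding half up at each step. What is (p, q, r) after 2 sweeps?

Iteration 1:
  p = (-7 - (-3)·2.000 - (4)·-2.000) / (11) = 0.636
  q = (5 - (-3)·1.000 - (2)·-2.000) / (9) = 1.333
  r = (-2 - (3)·1.000 - (-4)·2.000) / (9) = 0.333
Iteration 2:
  p = (-7 - (-3)·1.333 - (4)·0.333) / (11) = -0.394
  q = (5 - (-3)·0.636 - (2)·0.333) / (9) = 0.694
  r = (-2 - (3)·0.636 - (-4)·1.333) / (9) = 0.158

(-0.394, 0.694, 0.158)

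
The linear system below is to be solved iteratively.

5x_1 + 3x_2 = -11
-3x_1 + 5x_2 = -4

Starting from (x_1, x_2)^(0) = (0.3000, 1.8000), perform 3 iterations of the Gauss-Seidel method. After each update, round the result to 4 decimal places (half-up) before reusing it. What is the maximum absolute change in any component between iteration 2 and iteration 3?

0.9867

Iteration 1:
  x_1 = (-11 - (3)·1.8000) / (5) = -3.2800
  x_2 = (-4 - (-3)·-3.2800) / (5) = -2.7680
Iteration 2:
  x_1 = (-11 - (3)·-2.7680) / (5) = -0.5392
  x_2 = (-4 - (-3)·-0.5392) / (5) = -1.1235
Iteration 3:
  x_1 = (-11 - (3)·-1.1235) / (5) = -1.5259
  x_2 = (-4 - (-3)·-1.5259) / (5) = -1.7155
Change: (-0.9867, -0.5920) → max |·| = 0.9867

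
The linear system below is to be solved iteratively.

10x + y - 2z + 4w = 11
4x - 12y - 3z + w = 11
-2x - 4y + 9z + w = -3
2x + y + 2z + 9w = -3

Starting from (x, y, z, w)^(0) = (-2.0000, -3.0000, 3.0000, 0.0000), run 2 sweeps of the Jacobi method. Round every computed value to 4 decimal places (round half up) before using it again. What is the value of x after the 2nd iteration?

Iteration 1:
  x = (11 - (1)·-3.0000 - (-2)·3.0000 - (4)·0.0000) / (10) = 2.0000
  y = (11 - (4)·-2.0000 - (-3)·3.0000 - (1)·0.0000) / (-12) = -2.3333
  z = (-3 - (-2)·-2.0000 - (-4)·-3.0000 - (1)·0.0000) / (9) = -2.1111
  w = (-3 - (2)·-2.0000 - (1)·-3.0000 - (2)·3.0000) / (9) = -0.2222
Iteration 2:
  x = (11 - (1)·-2.3333 - (-2)·-2.1111 - (4)·-0.2222) / (10) = 1.0000
  y = (11 - (4)·2.0000 - (-3)·-2.1111 - (1)·-0.2222) / (-12) = 0.2593
  z = (-3 - (-2)·2.0000 - (-4)·-2.3333 - (1)·-0.2222) / (9) = -0.9012
  w = (-3 - (2)·2.0000 - (1)·-2.3333 - (2)·-2.1111) / (9) = -0.0494

1.0000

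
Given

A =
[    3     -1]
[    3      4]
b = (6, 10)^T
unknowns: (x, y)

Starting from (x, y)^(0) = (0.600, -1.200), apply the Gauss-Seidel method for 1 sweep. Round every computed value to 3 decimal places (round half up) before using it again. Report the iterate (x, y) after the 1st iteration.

Iteration 1:
  x = (6 - (-1)·-1.200) / (3) = 1.600
  y = (10 - (3)·1.600) / (4) = 1.300

(1.600, 1.300)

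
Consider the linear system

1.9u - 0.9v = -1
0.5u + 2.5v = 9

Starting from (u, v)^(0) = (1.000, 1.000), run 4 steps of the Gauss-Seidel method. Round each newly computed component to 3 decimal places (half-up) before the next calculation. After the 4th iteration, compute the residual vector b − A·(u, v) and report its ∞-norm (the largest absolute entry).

0.003

Iteration 1:
  u = (-1 - (-0.9)·1.000) / (1.9) = -0.053
  v = (9 - (0.5)·-0.053) / (2.5) = 3.611
Iteration 2:
  u = (-1 - (-0.9)·3.611) / (1.9) = 1.184
  v = (9 - (0.5)·1.184) / (2.5) = 3.363
Iteration 3:
  u = (-1 - (-0.9)·3.363) / (1.9) = 1.067
  v = (9 - (0.5)·1.067) / (2.5) = 3.387
Iteration 4:
  u = (-1 - (-0.9)·3.387) / (1.9) = 1.078
  v = (9 - (0.5)·1.078) / (2.5) = 3.384
Residual b − A·x = (-0.003, 0.001); ∞-norm = 0.003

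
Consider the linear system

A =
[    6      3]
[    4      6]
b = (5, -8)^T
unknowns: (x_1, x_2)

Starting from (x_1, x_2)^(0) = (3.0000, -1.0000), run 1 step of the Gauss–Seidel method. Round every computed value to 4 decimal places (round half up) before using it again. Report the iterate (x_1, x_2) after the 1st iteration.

(1.3333, -2.2222)

Iteration 1:
  x_1 = (5 - (3)·-1.0000) / (6) = 1.3333
  x_2 = (-8 - (4)·1.3333) / (6) = -2.2222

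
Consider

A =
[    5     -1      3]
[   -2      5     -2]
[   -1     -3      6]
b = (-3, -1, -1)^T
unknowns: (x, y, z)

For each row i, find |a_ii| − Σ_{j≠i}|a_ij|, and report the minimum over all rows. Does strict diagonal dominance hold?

row 1: |5| − (1+3) = 1
row 2: |5| − (2+2) = 1
row 3: |6| − (1+3) = 2
minimum over rows = 1 → strictly diagonally dominant (convergence guaranteed)

1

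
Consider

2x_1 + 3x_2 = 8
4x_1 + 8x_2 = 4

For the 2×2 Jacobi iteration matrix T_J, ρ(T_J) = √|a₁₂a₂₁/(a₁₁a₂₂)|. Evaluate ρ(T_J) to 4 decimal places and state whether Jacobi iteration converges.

a₁₂a₂₁/(a₁₁a₂₂) = (3)·(4) / ((2)·(8)) = 0.750000
ρ = √|0.750000| = √0.750000 = 0.8660
ρ < 1, so Jacobi converges

0.8660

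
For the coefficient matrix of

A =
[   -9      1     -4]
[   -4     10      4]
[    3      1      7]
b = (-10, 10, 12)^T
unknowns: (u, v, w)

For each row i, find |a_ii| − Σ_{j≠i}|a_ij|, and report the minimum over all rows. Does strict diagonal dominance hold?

2

row 1: |-9| − (1+4) = 4
row 2: |10| − (4+4) = 2
row 3: |7| − (3+1) = 3
minimum over rows = 2 → strictly diagonally dominant (convergence guaranteed)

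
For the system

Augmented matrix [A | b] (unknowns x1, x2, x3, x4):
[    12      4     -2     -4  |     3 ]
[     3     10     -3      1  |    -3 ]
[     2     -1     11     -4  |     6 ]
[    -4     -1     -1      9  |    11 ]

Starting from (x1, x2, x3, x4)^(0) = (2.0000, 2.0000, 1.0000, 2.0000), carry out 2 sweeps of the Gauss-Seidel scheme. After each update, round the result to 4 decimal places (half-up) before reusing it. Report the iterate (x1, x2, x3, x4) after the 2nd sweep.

Iteration 1:
  x1 = (3 - (4)·2.0000 - (-2)·1.0000 - (-4)·2.0000) / (12) = 0.4167
  x2 = (-3 - (3)·0.4167 - (-3)·1.0000 - (1)·2.0000) / (10) = -0.3250
  x3 = (6 - (2)·0.4167 - (-1)·-0.3250 - (-4)·2.0000) / (11) = 1.1674
  x4 = (11 - (-4)·0.4167 - (-1)·-0.3250 - (-1)·1.1674) / (9) = 1.5010
Iteration 2:
  x1 = (3 - (4)·-0.3250 - (-2)·1.1674 - (-4)·1.5010) / (12) = 1.0532
  x2 = (-3 - (3)·1.0532 - (-3)·1.1674 - (1)·1.5010) / (10) = -0.4158
  x3 = (6 - (2)·1.0532 - (-1)·-0.4158 - (-4)·1.5010) / (11) = 0.8620
  x4 = (11 - (-4)·1.0532 - (-1)·-0.4158 - (-1)·0.8620) / (9) = 1.7399

(1.0532, -0.4158, 0.8620, 1.7399)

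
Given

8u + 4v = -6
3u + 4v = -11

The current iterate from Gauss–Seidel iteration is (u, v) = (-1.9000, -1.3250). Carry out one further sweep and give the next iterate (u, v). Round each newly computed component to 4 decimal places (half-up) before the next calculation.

One sweep:
  u = (-6 - (4)·-1.3250) / (8) = -0.0875
  v = (-11 - (3)·-0.0875) / (4) = -2.6844

(-0.0875, -2.6844)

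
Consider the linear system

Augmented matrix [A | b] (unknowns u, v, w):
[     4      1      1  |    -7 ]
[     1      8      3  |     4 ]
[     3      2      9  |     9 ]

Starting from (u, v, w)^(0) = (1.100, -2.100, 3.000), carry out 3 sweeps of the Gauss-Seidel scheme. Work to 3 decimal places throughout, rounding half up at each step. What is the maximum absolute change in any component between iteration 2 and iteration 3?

0.104

Iteration 1:
  u = (-7 - (1)·-2.100 - (1)·3.000) / (4) = -1.975
  v = (4 - (1)·-1.975 - (3)·3.000) / (8) = -0.378
  w = (9 - (3)·-1.975 - (2)·-0.378) / (9) = 1.742
Iteration 2:
  u = (-7 - (1)·-0.378 - (1)·1.742) / (4) = -2.091
  v = (4 - (1)·-2.091 - (3)·1.742) / (8) = 0.108
  w = (9 - (3)·-2.091 - (2)·0.108) / (9) = 1.673
Iteration 3:
  u = (-7 - (1)·0.108 - (1)·1.673) / (4) = -2.195
  v = (4 - (1)·-2.195 - (3)·1.673) / (8) = 0.147
  w = (9 - (3)·-2.195 - (2)·0.147) / (9) = 1.699
Change: (-0.104, 0.039, 0.026) → max |·| = 0.104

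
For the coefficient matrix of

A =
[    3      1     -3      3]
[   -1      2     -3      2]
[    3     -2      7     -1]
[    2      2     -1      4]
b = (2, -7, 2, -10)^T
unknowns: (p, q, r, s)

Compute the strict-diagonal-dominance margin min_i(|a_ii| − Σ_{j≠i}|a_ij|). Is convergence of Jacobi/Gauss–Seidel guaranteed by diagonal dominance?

-4

row 1: |3| − (1+3+3) = -4
row 2: |2| − (1+3+2) = -4
row 3: |7| − (3+2+1) = 1
row 4: |4| − (2+2+1) = -1
minimum over rows = -4 → not strictly diagonally dominant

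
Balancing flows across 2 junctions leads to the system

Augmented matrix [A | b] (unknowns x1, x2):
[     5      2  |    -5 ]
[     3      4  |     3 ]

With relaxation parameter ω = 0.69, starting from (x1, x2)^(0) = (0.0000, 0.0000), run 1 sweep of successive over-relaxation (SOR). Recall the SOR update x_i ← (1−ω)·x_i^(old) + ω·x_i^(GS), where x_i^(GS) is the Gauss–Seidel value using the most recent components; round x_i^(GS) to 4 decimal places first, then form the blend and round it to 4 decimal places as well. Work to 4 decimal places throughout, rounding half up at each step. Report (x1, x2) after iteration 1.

(-0.6900, 0.8746)

Iteration 1:
  x1: GS value = (-5 - (2)·0.0000) / (5) = -1.0000;  x1 ← (1−ω)·0.0000 + ω·-1.0000 = -0.6900
  x2: GS value = (3 - (3)·-0.6900) / (4) = 1.2675;  x2 ← (1−ω)·0.0000 + ω·1.2675 = 0.8746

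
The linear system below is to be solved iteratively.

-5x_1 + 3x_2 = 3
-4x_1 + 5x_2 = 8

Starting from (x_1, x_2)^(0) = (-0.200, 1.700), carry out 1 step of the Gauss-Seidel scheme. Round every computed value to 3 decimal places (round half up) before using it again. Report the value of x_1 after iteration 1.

Iteration 1:
  x_1 = (3 - (3)·1.700) / (-5) = 0.420
  x_2 = (8 - (-4)·0.420) / (5) = 1.936

0.420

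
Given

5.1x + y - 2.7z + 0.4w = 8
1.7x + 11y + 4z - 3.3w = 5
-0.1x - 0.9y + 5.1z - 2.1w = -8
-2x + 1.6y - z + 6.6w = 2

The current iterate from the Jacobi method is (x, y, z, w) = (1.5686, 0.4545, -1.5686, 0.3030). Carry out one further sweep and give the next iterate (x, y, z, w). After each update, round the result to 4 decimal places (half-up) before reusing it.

One sweep:
  x = (8 - (1)·0.4545 - (-2.7)·-1.5686 - (0.4)·0.3030) / (5.1) = 0.6253
  y = (5 - (1.7)·1.5686 - (4)·-1.5686 - (-3.3)·0.3030) / (11) = 0.8734
  z = (-8 - (-0.1)·1.5686 - (-0.9)·0.4545 - (-2.1)·0.3030) / (5.1) = -1.3329
  w = (2 - (-2)·1.5686 - (1.6)·0.4545 - (-1)·-1.5686) / (6.6) = 0.4305

(0.6253, 0.8734, -1.3329, 0.4305)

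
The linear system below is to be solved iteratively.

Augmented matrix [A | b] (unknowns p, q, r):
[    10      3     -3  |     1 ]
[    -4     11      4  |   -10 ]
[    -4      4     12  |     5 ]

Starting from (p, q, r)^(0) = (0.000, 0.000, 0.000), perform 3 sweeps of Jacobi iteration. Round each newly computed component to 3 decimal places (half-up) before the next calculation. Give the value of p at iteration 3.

0.633

Iteration 1:
  p = (1 - (3)·0.000 - (-3)·0.000) / (10) = 0.100
  q = (-10 - (-4)·0.000 - (4)·0.000) / (11) = -0.909
  r = (5 - (-4)·0.000 - (4)·0.000) / (12) = 0.417
Iteration 2:
  p = (1 - (3)·-0.909 - (-3)·0.417) / (10) = 0.498
  q = (-10 - (-4)·0.100 - (4)·0.417) / (11) = -1.024
  r = (5 - (-4)·0.100 - (4)·-0.909) / (12) = 0.753
Iteration 3:
  p = (1 - (3)·-1.024 - (-3)·0.753) / (10) = 0.633
  q = (-10 - (-4)·0.498 - (4)·0.753) / (11) = -1.002
  r = (5 - (-4)·0.498 - (4)·-1.024) / (12) = 0.924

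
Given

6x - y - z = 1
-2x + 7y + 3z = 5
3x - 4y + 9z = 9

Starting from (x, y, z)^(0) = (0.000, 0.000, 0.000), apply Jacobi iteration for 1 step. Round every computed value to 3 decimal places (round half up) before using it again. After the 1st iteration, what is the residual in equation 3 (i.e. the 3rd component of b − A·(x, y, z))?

Iteration 1:
  x = (1 - (-1)·0.000 - (-1)·0.000) / (6) = 0.167
  y = (5 - (-2)·0.000 - (3)·0.000) / (7) = 0.714
  z = (9 - (3)·0.000 - (-4)·0.000) / (9) = 1.000
Residual b − A·x = (1.712, -2.664, 2.355)

2.355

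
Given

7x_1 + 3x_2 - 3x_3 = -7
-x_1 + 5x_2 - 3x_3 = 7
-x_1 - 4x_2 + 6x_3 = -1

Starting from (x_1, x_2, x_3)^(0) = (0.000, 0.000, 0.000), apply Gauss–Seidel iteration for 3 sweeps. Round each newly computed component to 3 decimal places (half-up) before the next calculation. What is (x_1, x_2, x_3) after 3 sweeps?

(-1.368, 1.462, 0.580)

Iteration 1:
  x_1 = (-7 - (3)·0.000 - (-3)·0.000) / (7) = -1.000
  x_2 = (7 - (-1)·-1.000 - (-3)·0.000) / (5) = 1.200
  x_3 = (-1 - (-1)·-1.000 - (-4)·1.200) / (6) = 0.467
Iteration 2:
  x_1 = (-7 - (3)·1.200 - (-3)·0.467) / (7) = -1.314
  x_2 = (7 - (-1)·-1.314 - (-3)·0.467) / (5) = 1.417
  x_3 = (-1 - (-1)·-1.314 - (-4)·1.417) / (6) = 0.559
Iteration 3:
  x_1 = (-7 - (3)·1.417 - (-3)·0.559) / (7) = -1.368
  x_2 = (7 - (-1)·-1.368 - (-3)·0.559) / (5) = 1.462
  x_3 = (-1 - (-1)·-1.368 - (-4)·1.462) / (6) = 0.580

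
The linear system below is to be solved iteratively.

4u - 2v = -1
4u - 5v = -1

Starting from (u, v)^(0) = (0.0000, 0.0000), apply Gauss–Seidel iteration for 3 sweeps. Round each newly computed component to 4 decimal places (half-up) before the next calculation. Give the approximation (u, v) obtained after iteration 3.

(-0.2500, 0.0000)

Iteration 1:
  u = (-1 - (-2)·0.0000) / (4) = -0.2500
  v = (-1 - (4)·-0.2500) / (-5) = 0.0000
Iteration 2:
  u = (-1 - (-2)·0.0000) / (4) = -0.2500
  v = (-1 - (4)·-0.2500) / (-5) = 0.0000
Iteration 3:
  u = (-1 - (-2)·0.0000) / (4) = -0.2500
  v = (-1 - (4)·-0.2500) / (-5) = 0.0000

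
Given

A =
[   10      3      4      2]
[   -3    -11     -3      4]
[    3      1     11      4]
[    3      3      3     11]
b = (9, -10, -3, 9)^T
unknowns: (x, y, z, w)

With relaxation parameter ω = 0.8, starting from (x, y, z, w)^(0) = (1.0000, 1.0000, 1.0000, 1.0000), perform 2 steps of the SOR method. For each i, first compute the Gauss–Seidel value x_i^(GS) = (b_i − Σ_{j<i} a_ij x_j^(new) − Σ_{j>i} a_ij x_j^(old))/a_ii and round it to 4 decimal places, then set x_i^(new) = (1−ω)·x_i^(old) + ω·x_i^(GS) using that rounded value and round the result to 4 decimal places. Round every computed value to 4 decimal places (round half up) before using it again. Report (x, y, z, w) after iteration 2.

Iteration 1:
  x: GS value = (9 - (3)·1.0000 - (4)·1.0000 - (2)·1.0000) / (10) = 0.0000;  x ← (1−ω)·1.0000 + ω·0.0000 = 0.2000
  y: GS value = (-10 - (-3)·0.2000 - (-3)·1.0000 - (4)·1.0000) / (-11) = 0.9455;  y ← (1−ω)·1.0000 + ω·0.9455 = 0.9564
  z: GS value = (-3 - (3)·0.2000 - (1)·0.9564 - (4)·1.0000) / (11) = -0.7779;  z ← (1−ω)·1.0000 + ω·-0.7779 = -0.4223
  w: GS value = (9 - (3)·0.2000 - (3)·0.9564 - (3)·-0.4223) / (11) = 0.6180;  w ← (1−ω)·1.0000 + ω·0.6180 = 0.6944
Iteration 2:
  x: GS value = (9 - (3)·0.9564 - (4)·-0.4223 - (2)·0.6944) / (10) = 0.6431;  x ← (1−ω)·0.2000 + ω·0.6431 = 0.5545
  y: GS value = (-10 - (-3)·0.5545 - (-3)·-0.4223 - (4)·0.6944) / (-11) = 1.1255;  y ← (1−ω)·0.9564 + ω·1.1255 = 1.0917
  z: GS value = (-3 - (3)·0.5545 - (1)·1.0917 - (4)·0.6944) / (11) = -0.7757;  z ← (1−ω)·-0.4223 + ω·-0.7757 = -0.7050
  w: GS value = (9 - (3)·0.5545 - (3)·1.0917 - (3)·-0.7050) / (11) = 0.5615;  w ← (1−ω)·0.6944 + ω·0.5615 = 0.5881

(0.5545, 1.0917, -0.7050, 0.5881)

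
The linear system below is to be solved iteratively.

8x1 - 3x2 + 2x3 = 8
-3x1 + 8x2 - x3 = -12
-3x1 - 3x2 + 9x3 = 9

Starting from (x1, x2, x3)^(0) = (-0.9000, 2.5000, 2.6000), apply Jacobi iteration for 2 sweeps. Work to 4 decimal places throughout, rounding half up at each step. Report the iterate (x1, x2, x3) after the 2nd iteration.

Iteration 1:
  x1 = (8 - (-3)·2.5000 - (2)·2.6000) / (8) = 1.2875
  x2 = (-12 - (-3)·-0.9000 - (-1)·2.6000) / (8) = -1.5125
  x3 = (9 - (-3)·-0.9000 - (-3)·2.5000) / (9) = 1.5333
Iteration 2:
  x1 = (8 - (-3)·-1.5125 - (2)·1.5333) / (8) = 0.0495
  x2 = (-12 - (-3)·1.2875 - (-1)·1.5333) / (8) = -0.8255
  x3 = (9 - (-3)·1.2875 - (-3)·-1.5125) / (9) = 0.9250

(0.0495, -0.8255, 0.9250)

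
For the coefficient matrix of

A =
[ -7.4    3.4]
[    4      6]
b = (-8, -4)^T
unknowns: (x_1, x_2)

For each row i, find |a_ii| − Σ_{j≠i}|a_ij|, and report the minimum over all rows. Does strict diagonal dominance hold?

row 1: |-7.4| − (3.4) = 4
row 2: |6| − (4) = 2
minimum over rows = 2 → strictly diagonally dominant (convergence guaranteed)

2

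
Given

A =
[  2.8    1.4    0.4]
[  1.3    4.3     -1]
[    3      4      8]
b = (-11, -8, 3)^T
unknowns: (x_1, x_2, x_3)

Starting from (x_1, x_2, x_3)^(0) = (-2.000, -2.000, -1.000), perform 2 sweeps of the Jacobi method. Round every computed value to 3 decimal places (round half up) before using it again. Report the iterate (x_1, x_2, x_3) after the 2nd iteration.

(-3.488, -0.524, 2.164)

Iteration 1:
  x_1 = (-11 - (1.4)·-2.000 - (0.4)·-1.000) / (2.8) = -2.786
  x_2 = (-8 - (1.3)·-2.000 - (-1)·-1.000) / (4.3) = -1.488
  x_3 = (3 - (3)·-2.000 - (4)·-2.000) / (8) = 2.125
Iteration 2:
  x_1 = (-11 - (1.4)·-1.488 - (0.4)·2.125) / (2.8) = -3.488
  x_2 = (-8 - (1.3)·-2.786 - (-1)·2.125) / (4.3) = -0.524
  x_3 = (3 - (3)·-2.786 - (4)·-1.488) / (8) = 2.164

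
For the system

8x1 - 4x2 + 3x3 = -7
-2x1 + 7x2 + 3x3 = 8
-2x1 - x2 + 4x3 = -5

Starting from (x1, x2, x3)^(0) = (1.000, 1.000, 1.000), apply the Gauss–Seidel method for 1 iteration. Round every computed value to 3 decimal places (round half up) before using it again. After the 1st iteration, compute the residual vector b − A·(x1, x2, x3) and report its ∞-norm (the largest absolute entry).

7.500

Iteration 1:
  x1 = (-7 - (-4)·1.000 - (3)·1.000) / (8) = -0.750
  x2 = (8 - (-2)·-0.750 - (3)·1.000) / (7) = 0.500
  x3 = (-5 - (-2)·-0.750 - (-1)·0.500) / (4) = -1.500
Residual b − A·x = (5.500, 7.500, 0.000); ∞-norm = 7.500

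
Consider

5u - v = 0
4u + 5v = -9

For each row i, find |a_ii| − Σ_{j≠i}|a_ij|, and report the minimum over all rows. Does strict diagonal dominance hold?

row 1: |5| − (1) = 4
row 2: |5| − (4) = 1
minimum over rows = 1 → strictly diagonally dominant (convergence guaranteed)

1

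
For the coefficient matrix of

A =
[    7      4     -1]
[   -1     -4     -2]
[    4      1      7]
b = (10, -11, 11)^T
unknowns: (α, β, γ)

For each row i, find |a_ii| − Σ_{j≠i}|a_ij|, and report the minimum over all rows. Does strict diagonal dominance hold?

1

row 1: |7| − (4+1) = 2
row 2: |-4| − (1+2) = 1
row 3: |7| − (4+1) = 2
minimum over rows = 1 → strictly diagonally dominant (convergence guaranteed)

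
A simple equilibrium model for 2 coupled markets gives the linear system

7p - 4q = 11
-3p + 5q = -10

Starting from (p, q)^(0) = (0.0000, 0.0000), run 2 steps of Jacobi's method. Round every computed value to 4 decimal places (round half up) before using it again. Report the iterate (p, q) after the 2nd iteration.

Iteration 1:
  p = (11 - (-4)·0.0000) / (7) = 1.5714
  q = (-10 - (-3)·0.0000) / (5) = -2.0000
Iteration 2:
  p = (11 - (-4)·-2.0000) / (7) = 0.4286
  q = (-10 - (-3)·1.5714) / (5) = -1.0572

(0.4286, -1.0572)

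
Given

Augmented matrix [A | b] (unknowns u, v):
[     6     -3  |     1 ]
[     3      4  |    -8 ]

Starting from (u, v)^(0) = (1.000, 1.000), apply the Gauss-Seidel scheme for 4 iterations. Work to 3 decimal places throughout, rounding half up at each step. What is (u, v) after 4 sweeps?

Iteration 1:
  u = (1 - (-3)·1.000) / (6) = 0.667
  v = (-8 - (3)·0.667) / (4) = -2.500
Iteration 2:
  u = (1 - (-3)·-2.500) / (6) = -1.083
  v = (-8 - (3)·-1.083) / (4) = -1.188
Iteration 3:
  u = (1 - (-3)·-1.188) / (6) = -0.427
  v = (-8 - (3)·-0.427) / (4) = -1.680
Iteration 4:
  u = (1 - (-3)·-1.680) / (6) = -0.673
  v = (-8 - (3)·-0.673) / (4) = -1.495

(-0.673, -1.495)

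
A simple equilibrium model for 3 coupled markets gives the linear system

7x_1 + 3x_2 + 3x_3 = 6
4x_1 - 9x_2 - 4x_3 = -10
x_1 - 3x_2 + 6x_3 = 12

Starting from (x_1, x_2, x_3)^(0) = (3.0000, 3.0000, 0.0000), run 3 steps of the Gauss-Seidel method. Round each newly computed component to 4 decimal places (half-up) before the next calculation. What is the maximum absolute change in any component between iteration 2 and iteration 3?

Iteration 1:
  x_1 = (6 - (3)·3.0000 - (3)·0.0000) / (7) = -0.4286
  x_2 = (-10 - (4)·-0.4286 - (-4)·0.0000) / (-9) = 0.9206
  x_3 = (12 - (1)·-0.4286 - (-3)·0.9206) / (6) = 2.5317
Iteration 2:
  x_1 = (6 - (3)·0.9206 - (3)·2.5317) / (7) = -0.6224
  x_2 = (-10 - (4)·-0.6224 - (-4)·2.5317) / (-9) = -0.2907
  x_3 = (12 - (1)·-0.6224 - (-3)·-0.2907) / (6) = 1.9584
Iteration 3:
  x_1 = (6 - (3)·-0.2907 - (3)·1.9584) / (7) = 0.1424
  x_2 = (-10 - (4)·0.1424 - (-4)·1.9584) / (-9) = 0.3040
  x_3 = (12 - (1)·0.1424 - (-3)·0.3040) / (6) = 2.1283
Change: (0.7648, 0.5947, 0.1699) → max |·| = 0.7648

0.7648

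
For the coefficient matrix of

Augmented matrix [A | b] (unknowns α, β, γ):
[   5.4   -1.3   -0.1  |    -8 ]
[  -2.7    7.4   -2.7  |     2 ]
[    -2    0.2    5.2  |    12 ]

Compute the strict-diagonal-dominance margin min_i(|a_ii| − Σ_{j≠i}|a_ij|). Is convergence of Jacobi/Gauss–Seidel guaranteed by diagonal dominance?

2

row 1: |5.4| − (1.3+0.1) = 4
row 2: |7.4| − (2.7+2.7) = 2
row 3: |5.2| − (2+0.2) = 3
minimum over rows = 2 → strictly diagonally dominant (convergence guaranteed)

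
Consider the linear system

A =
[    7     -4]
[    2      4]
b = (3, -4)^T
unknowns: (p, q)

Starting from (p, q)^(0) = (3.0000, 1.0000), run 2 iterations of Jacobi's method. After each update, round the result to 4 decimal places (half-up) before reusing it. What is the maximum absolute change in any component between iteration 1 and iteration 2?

2.0000

Iteration 1:
  p = (3 - (-4)·1.0000) / (7) = 1.0000
  q = (-4 - (2)·3.0000) / (4) = -2.5000
Iteration 2:
  p = (3 - (-4)·-2.5000) / (7) = -1.0000
  q = (-4 - (2)·1.0000) / (4) = -1.5000
Change: (-2.0000, 1.0000) → max |·| = 2.0000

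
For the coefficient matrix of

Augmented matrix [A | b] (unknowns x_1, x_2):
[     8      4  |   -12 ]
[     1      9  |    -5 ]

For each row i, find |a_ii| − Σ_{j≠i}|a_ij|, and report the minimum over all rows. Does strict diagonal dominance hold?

row 1: |8| − (4) = 4
row 2: |9| − (1) = 8
minimum over rows = 4 → strictly diagonally dominant (convergence guaranteed)

4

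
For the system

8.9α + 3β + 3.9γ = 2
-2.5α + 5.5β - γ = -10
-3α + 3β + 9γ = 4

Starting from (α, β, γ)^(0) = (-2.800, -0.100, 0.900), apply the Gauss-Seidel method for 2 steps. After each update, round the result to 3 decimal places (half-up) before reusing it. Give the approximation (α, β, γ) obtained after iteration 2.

Iteration 1:
  α = (2 - (3)·-0.100 - (3.9)·0.900) / (8.9) = -0.136
  β = (-10 - (-2.5)·-0.136 - (-1)·0.900) / (5.5) = -1.716
  γ = (4 - (-3)·-0.136 - (3)·-1.716) / (9) = 0.971
Iteration 2:
  α = (2 - (3)·-1.716 - (3.9)·0.971) / (8.9) = 0.378
  β = (-10 - (-2.5)·0.378 - (-1)·0.971) / (5.5) = -1.470
  γ = (4 - (-3)·0.378 - (3)·-1.470) / (9) = 1.060

(0.378, -1.470, 1.060)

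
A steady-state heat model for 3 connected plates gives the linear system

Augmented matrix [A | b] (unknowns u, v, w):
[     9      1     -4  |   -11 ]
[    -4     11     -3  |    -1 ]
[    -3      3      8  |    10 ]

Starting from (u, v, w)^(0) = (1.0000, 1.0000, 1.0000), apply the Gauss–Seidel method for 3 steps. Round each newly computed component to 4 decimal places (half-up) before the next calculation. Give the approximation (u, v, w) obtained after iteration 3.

(-0.7658, -0.0967, 0.9991)

Iteration 1:
  u = (-11 - (1)·1.0000 - (-4)·1.0000) / (9) = -0.8889
  v = (-1 - (-4)·-0.8889 - (-3)·1.0000) / (11) = -0.1414
  w = (10 - (-3)·-0.8889 - (3)·-0.1414) / (8) = 0.9697
Iteration 2:
  u = (-11 - (1)·-0.1414 - (-4)·0.9697) / (9) = -0.7755
  v = (-1 - (-4)·-0.7755 - (-3)·0.9697) / (11) = -0.1084
  w = (10 - (-3)·-0.7755 - (3)·-0.1084) / (8) = 0.9998
Iteration 3:
  u = (-11 - (1)·-0.1084 - (-4)·0.9998) / (9) = -0.7658
  v = (-1 - (-4)·-0.7658 - (-3)·0.9998) / (11) = -0.0967
  w = (10 - (-3)·-0.7658 - (3)·-0.0967) / (8) = 0.9991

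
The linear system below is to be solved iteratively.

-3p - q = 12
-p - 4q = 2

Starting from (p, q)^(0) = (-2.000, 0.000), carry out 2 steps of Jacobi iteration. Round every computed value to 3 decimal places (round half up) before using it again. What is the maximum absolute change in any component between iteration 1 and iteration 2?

Iteration 1:
  p = (12 - (-1)·0.000) / (-3) = -4.000
  q = (2 - (-1)·-2.000) / (-4) = 0.000
Iteration 2:
  p = (12 - (-1)·0.000) / (-3) = -4.000
  q = (2 - (-1)·-4.000) / (-4) = 0.500
Change: (0.000, 0.500) → max |·| = 0.500

0.500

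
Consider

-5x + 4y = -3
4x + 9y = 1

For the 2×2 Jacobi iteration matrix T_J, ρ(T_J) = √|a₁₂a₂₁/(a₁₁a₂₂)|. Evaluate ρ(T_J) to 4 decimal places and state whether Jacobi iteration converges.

0.5963

a₁₂a₂₁/(a₁₁a₂₂) = (4)·(4) / ((-5)·(9)) = -0.355556
ρ = √|-0.355556| = √0.355556 = 0.5963
ρ < 1, so Jacobi converges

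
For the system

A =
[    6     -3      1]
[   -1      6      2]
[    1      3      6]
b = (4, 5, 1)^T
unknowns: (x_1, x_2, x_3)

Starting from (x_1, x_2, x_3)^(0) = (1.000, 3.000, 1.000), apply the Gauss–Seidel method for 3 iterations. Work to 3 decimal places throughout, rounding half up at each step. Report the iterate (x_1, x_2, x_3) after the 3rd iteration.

(1.386, 1.278, -0.703)

Iteration 1:
  x_1 = (4 - (-3)·3.000 - (1)·1.000) / (6) = 2.000
  x_2 = (5 - (-1)·2.000 - (2)·1.000) / (6) = 0.833
  x_3 = (1 - (1)·2.000 - (3)·0.833) / (6) = -0.583
Iteration 2:
  x_1 = (4 - (-3)·0.833 - (1)·-0.583) / (6) = 1.180
  x_2 = (5 - (-1)·1.180 - (2)·-0.583) / (6) = 1.224
  x_3 = (1 - (1)·1.180 - (3)·1.224) / (6) = -0.642
Iteration 3:
  x_1 = (4 - (-3)·1.224 - (1)·-0.642) / (6) = 1.386
  x_2 = (5 - (-1)·1.386 - (2)·-0.642) / (6) = 1.278
  x_3 = (1 - (1)·1.386 - (3)·1.278) / (6) = -0.703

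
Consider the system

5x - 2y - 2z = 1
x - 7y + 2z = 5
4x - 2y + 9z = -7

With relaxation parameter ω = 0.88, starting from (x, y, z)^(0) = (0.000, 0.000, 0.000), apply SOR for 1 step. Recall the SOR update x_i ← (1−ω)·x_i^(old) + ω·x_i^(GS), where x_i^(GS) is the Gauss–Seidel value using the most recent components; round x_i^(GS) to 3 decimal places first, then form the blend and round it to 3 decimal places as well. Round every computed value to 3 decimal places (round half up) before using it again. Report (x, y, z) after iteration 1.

(0.176, -0.606, -0.872)

Iteration 1:
  x: GS value = (1 - (-2)·0.000 - (-2)·0.000) / (5) = 0.200;  x ← (1−ω)·0.000 + ω·0.200 = 0.176
  y: GS value = (5 - (1)·0.176 - (2)·0.000) / (-7) = -0.689;  y ← (1−ω)·0.000 + ω·-0.689 = -0.606
  z: GS value = (-7 - (4)·0.176 - (-2)·-0.606) / (9) = -0.991;  z ← (1−ω)·0.000 + ω·-0.991 = -0.872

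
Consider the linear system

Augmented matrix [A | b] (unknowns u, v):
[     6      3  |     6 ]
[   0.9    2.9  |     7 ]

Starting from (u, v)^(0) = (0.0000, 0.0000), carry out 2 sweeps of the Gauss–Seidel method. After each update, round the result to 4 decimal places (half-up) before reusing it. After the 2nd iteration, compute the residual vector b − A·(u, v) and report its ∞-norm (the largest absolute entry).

Iteration 1:
  u = (6 - (3)·0.0000) / (6) = 1.0000
  v = (7 - (0.9)·1.0000) / (2.9) = 2.1034
Iteration 2:
  u = (6 - (3)·2.1034) / (6) = -0.0517
  v = (7 - (0.9)·-0.0517) / (2.9) = 2.4298
Residual b − A·x = (-0.9792, 0.0001); ∞-norm = 0.9792

0.9792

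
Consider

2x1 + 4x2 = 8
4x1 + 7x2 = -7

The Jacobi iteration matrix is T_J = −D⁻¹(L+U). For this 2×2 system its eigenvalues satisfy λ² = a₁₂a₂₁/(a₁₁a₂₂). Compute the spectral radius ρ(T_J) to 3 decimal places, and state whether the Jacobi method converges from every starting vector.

1.069

a₁₂a₂₁/(a₁₁a₂₂) = (4)·(4) / ((2)·(7)) = 1.142857
ρ = √|1.142857| = √1.142857 = 1.069
ρ > 1, so Jacobi diverges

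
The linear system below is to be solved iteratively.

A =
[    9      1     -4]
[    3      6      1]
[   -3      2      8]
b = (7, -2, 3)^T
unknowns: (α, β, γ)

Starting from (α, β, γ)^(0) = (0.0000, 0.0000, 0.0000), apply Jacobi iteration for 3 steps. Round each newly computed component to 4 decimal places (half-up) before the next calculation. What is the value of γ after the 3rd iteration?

0.9392

Iteration 1:
  α = (7 - (1)·0.0000 - (-4)·0.0000) / (9) = 0.7778
  β = (-2 - (3)·0.0000 - (1)·0.0000) / (6) = -0.3333
  γ = (3 - (-3)·0.0000 - (2)·0.0000) / (8) = 0.3750
Iteration 2:
  α = (7 - (1)·-0.3333 - (-4)·0.3750) / (9) = 0.9815
  β = (-2 - (3)·0.7778 - (1)·0.3750) / (6) = -0.7847
  γ = (3 - (-3)·0.7778 - (2)·-0.3333) / (8) = 0.7500
Iteration 3:
  α = (7 - (1)·-0.7847 - (-4)·0.7500) / (9) = 1.1983
  β = (-2 - (3)·0.9815 - (1)·0.7500) / (6) = -0.9491
  γ = (3 - (-3)·0.9815 - (2)·-0.7847) / (8) = 0.9392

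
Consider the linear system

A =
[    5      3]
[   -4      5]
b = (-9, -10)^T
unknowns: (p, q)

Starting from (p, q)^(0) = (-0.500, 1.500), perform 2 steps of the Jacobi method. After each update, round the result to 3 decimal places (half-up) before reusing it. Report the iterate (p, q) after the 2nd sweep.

Iteration 1:
  p = (-9 - (3)·1.500) / (5) = -2.700
  q = (-10 - (-4)·-0.500) / (5) = -2.400
Iteration 2:
  p = (-9 - (3)·-2.400) / (5) = -0.360
  q = (-10 - (-4)·-2.700) / (5) = -4.160

(-0.360, -4.160)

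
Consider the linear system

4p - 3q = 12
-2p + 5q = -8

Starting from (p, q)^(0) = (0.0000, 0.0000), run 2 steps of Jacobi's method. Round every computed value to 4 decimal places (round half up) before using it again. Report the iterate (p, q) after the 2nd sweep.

Iteration 1:
  p = (12 - (-3)·0.0000) / (4) = 3.0000
  q = (-8 - (-2)·0.0000) / (5) = -1.6000
Iteration 2:
  p = (12 - (-3)·-1.6000) / (4) = 1.8000
  q = (-8 - (-2)·3.0000) / (5) = -0.4000

(1.8000, -0.4000)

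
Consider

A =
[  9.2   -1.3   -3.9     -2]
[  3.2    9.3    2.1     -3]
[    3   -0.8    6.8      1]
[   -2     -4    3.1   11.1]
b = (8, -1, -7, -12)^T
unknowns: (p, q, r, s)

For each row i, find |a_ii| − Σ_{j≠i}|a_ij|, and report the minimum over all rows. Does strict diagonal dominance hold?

1

row 1: |9.2| − (1.3+3.9+2) = 2
row 2: |9.3| − (3.2+2.1+3) = 1
row 3: |6.8| − (3+0.8+1) = 2
row 4: |11.1| − (2+4+3.1) = 2
minimum over rows = 1 → strictly diagonally dominant (convergence guaranteed)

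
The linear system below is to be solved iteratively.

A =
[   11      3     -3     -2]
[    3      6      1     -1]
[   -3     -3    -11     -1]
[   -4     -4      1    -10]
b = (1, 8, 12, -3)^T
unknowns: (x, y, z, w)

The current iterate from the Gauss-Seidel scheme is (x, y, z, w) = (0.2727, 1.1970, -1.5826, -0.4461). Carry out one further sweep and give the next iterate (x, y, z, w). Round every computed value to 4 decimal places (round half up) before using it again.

One sweep:
  x = (1 - (3)·1.1970 - (-3)·-1.5826 - (-2)·-0.4461) / (11) = -0.7483
  y = (8 - (3)·-0.7483 - (1)·-1.5826 - (-1)·-0.4461) / (6) = 1.8969
  z = (12 - (-3)·-0.7483 - (-3)·1.8969 - (-1)·-0.4461) / (-11) = -1.3636
  w = (-3 - (-4)·-0.7483 - (-4)·1.8969 - (1)·-1.3636) / (-10) = -0.2958

(-0.7483, 1.8969, -1.3636, -0.2958)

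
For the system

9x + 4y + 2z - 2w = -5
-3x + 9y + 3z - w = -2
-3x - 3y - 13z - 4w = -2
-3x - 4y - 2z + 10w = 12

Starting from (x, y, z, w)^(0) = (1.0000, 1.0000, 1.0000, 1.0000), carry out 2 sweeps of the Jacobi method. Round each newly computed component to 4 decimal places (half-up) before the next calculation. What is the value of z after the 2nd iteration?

-0.2359

Iteration 1:
  x = (-5 - (4)·1.0000 - (2)·1.0000 - (-2)·1.0000) / (9) = -1.0000
  y = (-2 - (-3)·1.0000 - (3)·1.0000 - (-1)·1.0000) / (9) = -0.1111
  z = (-2 - (-3)·1.0000 - (-3)·1.0000 - (-4)·1.0000) / (-13) = -0.6154
  w = (12 - (-3)·1.0000 - (-4)·1.0000 - (-2)·1.0000) / (10) = 2.1000
Iteration 2:
  x = (-5 - (4)·-0.1111 - (2)·-0.6154 - (-2)·2.1000) / (9) = 0.0972
  y = (-2 - (-3)·-1.0000 - (3)·-0.6154 - (-1)·2.1000) / (9) = -0.1171
  z = (-2 - (-3)·-1.0000 - (-3)·-0.1111 - (-4)·2.1000) / (-13) = -0.2359
  w = (12 - (-3)·-1.0000 - (-4)·-0.1111 - (-2)·-0.6154) / (10) = 0.7325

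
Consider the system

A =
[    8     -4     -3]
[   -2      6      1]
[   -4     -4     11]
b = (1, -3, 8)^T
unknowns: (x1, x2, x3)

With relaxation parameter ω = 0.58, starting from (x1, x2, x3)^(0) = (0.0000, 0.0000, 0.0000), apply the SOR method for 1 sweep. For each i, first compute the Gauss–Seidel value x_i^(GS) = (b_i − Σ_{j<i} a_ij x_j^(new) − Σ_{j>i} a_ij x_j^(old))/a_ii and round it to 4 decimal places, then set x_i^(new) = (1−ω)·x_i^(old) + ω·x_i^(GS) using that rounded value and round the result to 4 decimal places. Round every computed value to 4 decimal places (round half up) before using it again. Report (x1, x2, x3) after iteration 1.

Iteration 1:
  x1: GS value = (1 - (-4)·0.0000 - (-3)·0.0000) / (8) = 0.1250;  x1 ← (1−ω)·0.0000 + ω·0.1250 = 0.0725
  x2: GS value = (-3 - (-2)·0.0725 - (1)·0.0000) / (6) = -0.4758;  x2 ← (1−ω)·0.0000 + ω·-0.4758 = -0.2760
  x3: GS value = (8 - (-4)·0.0725 - (-4)·-0.2760) / (11) = 0.6533;  x3 ← (1−ω)·0.0000 + ω·0.6533 = 0.3789

(0.0725, -0.2760, 0.3789)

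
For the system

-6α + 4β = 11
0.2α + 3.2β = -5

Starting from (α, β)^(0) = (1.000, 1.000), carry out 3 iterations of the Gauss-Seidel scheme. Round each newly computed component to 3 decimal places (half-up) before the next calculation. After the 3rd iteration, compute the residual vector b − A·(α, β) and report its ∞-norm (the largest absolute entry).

Iteration 1:
  α = (11 - (4)·1.000) / (-6) = -1.167
  β = (-5 - (0.2)·-1.167) / (3.2) = -1.490
Iteration 2:
  α = (11 - (4)·-1.490) / (-6) = -2.827
  β = (-5 - (0.2)·-2.827) / (3.2) = -1.386
Iteration 3:
  α = (11 - (4)·-1.386) / (-6) = -2.757
  β = (-5 - (0.2)·-2.757) / (3.2) = -1.390
Residual b − A·x = (0.018, -0.001); ∞-norm = 0.018

0.018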